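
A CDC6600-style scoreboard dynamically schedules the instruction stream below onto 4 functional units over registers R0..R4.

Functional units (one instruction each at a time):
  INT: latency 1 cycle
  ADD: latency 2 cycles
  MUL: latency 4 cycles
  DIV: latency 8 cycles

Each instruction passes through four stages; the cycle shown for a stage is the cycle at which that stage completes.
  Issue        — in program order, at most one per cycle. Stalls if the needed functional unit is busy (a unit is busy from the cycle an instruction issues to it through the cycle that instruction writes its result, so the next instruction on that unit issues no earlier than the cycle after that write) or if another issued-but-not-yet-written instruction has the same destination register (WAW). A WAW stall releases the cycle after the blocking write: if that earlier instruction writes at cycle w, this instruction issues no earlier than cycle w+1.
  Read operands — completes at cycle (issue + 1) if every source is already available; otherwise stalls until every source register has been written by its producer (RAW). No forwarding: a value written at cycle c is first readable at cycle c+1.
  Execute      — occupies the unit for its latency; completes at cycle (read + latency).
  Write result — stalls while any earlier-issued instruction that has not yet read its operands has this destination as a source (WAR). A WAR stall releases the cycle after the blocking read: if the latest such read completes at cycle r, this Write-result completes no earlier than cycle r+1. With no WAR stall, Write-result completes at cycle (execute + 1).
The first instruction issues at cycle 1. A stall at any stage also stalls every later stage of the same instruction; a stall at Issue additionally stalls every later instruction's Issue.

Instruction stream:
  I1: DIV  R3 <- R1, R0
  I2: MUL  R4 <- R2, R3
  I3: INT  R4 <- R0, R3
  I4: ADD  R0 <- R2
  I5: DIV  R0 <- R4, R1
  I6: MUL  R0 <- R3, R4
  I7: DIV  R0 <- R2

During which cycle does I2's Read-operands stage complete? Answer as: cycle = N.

I1: IS=1 RO=2 EX=10 WR=11
I2: IS=2 RO=12 EX=16 WR=17  [RAW R3: wait I1 write@11]
I3: IS=18 RO=19 EX=20 WR=21  [WAW R4: wait I2 write@17]
I4: IS=19 RO=20 EX=22 WR=23
I5: IS=24 RO=25 EX=33 WR=34  [WAW R0: wait I4 write@23]
I6: IS=35 RO=36 EX=40 WR=41  [WAW R0: wait I5 write@34]
I7: IS=42 RO=43 EX=51 WR=52  [WAW R0: wait I6 write@41]

cycle = 12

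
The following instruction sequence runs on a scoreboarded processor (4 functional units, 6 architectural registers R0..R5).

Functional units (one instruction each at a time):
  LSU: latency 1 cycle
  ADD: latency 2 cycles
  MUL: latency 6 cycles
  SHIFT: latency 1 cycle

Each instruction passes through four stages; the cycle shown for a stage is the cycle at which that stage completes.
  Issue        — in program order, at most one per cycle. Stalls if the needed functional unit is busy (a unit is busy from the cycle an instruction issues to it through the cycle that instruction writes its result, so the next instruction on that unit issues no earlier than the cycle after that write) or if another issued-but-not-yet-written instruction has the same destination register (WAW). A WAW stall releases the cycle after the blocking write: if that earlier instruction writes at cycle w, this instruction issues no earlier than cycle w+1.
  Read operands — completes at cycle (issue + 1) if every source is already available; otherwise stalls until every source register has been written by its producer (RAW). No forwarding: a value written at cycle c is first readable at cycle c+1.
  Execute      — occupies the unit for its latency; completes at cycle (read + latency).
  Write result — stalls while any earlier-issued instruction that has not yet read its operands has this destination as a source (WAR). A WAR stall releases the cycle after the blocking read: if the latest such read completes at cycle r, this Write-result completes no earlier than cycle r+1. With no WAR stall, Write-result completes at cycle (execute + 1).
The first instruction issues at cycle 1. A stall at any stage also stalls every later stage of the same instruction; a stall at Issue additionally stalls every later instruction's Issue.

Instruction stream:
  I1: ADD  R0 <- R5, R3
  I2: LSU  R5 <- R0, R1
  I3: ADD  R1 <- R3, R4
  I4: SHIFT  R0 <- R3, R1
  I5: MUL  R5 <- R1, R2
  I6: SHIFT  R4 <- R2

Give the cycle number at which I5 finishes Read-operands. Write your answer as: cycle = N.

cycle = 11

[1] I1 dispatched to ADD
[2] I1 operands ready · I2 dispatched to LSU
[4] I1 complete
[5] R0←I1
[6] I2 operands ready · I3 dispatched to ADD
[7] I2 complete · I3 operands ready · I4 dispatched to SHIFT
[8] R5←I2
[9] I3 complete · I5 dispatched to MUL
[10] R1←I3
[11] I4 operands ready · I5 operands ready
[12] I4 complete
[13] R0←I4
[14] I6 dispatched to SHIFT
[15] I6 operands ready
[16] I6 complete
[17] I5 complete · R4←I6
[18] R5←I5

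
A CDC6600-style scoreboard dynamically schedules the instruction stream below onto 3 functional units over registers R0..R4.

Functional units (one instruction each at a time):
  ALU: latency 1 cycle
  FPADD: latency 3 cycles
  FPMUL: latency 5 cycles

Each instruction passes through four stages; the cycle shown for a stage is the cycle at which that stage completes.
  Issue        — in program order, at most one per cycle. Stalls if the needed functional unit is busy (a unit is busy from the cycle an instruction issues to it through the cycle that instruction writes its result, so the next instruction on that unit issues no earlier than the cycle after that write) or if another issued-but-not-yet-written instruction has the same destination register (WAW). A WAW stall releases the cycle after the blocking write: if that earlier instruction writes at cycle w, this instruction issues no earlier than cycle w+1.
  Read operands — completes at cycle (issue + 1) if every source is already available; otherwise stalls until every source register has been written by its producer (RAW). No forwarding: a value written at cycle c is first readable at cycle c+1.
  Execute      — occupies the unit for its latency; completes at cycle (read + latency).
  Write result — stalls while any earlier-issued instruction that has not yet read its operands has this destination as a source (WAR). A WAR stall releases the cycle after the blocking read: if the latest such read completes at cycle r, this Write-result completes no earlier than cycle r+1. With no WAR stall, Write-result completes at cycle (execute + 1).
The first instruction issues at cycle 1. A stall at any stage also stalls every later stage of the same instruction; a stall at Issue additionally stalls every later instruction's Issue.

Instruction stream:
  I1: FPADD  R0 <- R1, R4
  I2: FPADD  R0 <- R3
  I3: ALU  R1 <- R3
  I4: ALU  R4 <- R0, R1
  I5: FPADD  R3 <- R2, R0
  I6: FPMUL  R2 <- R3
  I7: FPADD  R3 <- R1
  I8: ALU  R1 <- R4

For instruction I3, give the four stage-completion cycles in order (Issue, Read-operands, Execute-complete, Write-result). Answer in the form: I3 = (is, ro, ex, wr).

[I1] 1/2/5/6
[I2] 7/8/11/12  (struct: FPADD busy until I1 writes@6)
[I3] 8/9/10/11
[I4] 12/13/14/15  (struct: ALU busy until I3 writes@11)
[I5] 13/14/17/18
[I6] 14/19/24/25  (RAW R3: wait I5 write@18)
[I7] 19/20/23/24  (struct: FPADD busy until I5 writes@18)
[I8] 20/21/22/23

I3 = (8, 9, 10, 11)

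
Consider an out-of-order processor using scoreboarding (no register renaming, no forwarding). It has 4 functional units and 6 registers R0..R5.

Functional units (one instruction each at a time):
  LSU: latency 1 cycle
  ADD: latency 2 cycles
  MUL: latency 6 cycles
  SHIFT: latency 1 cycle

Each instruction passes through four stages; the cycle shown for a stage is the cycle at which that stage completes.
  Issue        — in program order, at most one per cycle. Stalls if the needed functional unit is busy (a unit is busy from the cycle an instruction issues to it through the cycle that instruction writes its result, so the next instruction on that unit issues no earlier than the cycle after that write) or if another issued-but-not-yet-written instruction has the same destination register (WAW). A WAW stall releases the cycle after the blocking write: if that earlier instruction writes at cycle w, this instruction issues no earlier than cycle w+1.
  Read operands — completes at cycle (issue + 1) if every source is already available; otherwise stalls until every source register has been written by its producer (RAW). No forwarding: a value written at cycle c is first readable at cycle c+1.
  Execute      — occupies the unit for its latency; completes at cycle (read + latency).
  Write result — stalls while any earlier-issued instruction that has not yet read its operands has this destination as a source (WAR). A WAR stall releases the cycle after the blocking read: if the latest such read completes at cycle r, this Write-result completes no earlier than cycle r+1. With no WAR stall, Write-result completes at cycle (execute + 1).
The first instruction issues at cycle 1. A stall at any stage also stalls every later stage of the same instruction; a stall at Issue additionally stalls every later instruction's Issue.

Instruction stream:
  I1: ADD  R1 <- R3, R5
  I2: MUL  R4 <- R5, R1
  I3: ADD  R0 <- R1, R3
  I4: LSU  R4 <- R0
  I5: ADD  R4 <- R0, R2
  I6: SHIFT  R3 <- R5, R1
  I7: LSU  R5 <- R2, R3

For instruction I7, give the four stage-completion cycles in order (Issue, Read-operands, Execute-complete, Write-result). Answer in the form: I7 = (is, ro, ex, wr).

[1] issue I1 (ADD)
[2] I1 read-ops · issue I2 (MUL)
[4] I1 finished on ADD
[5] I1→R1
[6] I2 read-ops · issue I3 (ADD)
[7] I3 read-ops
[9] I3 finished on ADD
[10] I3→R0
[12] I2 finished on MUL
[13] I2→R4
[14] issue I4 (LSU)
[15] I4 read-ops
[16] I4 finished on LSU
[17] I4→R4
[18] issue I5 (ADD)
[19] I5 read-ops · issue I6 (SHIFT)
[20] I6 read-ops · issue I7 (LSU)
[21] I5 finished on ADD · I6 finished on SHIFT
[22] I5→R4 · I6→R3
[23] I7 read-ops
[24] I7 finished on LSU
[25] I7→R5

I7 = (20, 23, 24, 25)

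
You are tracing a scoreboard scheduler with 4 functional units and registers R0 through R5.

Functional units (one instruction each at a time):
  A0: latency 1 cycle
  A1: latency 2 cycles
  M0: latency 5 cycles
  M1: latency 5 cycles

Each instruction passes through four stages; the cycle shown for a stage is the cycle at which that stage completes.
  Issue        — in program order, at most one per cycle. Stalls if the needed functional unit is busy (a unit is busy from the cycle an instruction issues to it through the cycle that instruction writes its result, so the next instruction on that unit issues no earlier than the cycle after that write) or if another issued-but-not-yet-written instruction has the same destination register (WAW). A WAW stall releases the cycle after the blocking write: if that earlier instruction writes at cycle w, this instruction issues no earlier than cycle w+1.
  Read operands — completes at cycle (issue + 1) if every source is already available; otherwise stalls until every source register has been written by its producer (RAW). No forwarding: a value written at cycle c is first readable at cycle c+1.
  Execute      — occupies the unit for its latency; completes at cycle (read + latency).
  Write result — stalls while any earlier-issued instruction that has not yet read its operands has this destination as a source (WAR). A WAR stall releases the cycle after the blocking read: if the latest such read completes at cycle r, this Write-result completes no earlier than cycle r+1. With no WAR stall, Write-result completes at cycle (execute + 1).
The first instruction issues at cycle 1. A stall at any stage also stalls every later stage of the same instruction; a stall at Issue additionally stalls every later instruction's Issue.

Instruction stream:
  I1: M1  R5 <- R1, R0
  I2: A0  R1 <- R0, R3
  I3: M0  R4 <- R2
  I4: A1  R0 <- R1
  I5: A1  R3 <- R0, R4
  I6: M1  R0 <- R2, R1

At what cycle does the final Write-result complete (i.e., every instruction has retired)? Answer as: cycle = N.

cycle = 18

[1] I1→M1
[2] I1 RO · I2→A0
[3] I2 RO · I3→M0
[4] I2 EX · I3 RO · I4→A1
[5] I2 WR R1
[6] I4 RO
[7] I1 EX
[8] I1 WR R5 · I4 EX
[9] I3 EX · I4 WR R0
[10] I3 WR R4 · I5→A1
[11] I5 RO · I6→M1
[12] I6 RO
[13] I5 EX
[14] I5 WR R3
[17] I6 EX
[18] I6 WR R0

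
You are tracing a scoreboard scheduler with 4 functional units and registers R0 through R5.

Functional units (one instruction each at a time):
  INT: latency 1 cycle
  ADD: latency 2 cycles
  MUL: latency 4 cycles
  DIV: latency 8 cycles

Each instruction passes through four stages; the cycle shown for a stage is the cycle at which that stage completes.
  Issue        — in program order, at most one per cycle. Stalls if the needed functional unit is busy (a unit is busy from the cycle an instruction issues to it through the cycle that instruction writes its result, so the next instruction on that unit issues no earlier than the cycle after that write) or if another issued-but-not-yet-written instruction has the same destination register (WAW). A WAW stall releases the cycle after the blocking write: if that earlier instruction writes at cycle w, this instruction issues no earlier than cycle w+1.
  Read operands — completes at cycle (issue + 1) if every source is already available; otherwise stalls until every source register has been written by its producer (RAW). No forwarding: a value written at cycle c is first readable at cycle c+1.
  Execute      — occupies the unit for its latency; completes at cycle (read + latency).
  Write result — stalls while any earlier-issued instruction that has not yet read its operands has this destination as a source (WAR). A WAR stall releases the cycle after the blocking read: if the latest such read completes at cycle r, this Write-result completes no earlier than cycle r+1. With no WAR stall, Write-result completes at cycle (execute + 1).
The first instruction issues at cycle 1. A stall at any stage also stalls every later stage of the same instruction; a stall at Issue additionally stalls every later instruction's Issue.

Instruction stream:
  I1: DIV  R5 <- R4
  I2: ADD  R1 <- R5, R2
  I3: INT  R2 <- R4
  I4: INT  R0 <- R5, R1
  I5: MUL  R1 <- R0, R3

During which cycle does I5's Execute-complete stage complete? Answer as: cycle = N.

t=1  I1 issues→DIV
t=2  I1 reads, I2 issues→ADD
t=3  I3 issues→INT
t=4  I3 reads
t=5  I3 exec-done
t=10  I1 exec-done
t=11  I1 writes R5
t=12  I2 reads
t=13  I3 writes R2
t=14  I2 exec-done, I4 issues→INT
t=15  I2 writes R1
t=16  I4 reads, I5 issues→MUL
t=17  I4 exec-done
t=18  I4 writes R0
t=19  I5 reads
t=23  I5 exec-done
t=24  I5 writes R1

cycle = 23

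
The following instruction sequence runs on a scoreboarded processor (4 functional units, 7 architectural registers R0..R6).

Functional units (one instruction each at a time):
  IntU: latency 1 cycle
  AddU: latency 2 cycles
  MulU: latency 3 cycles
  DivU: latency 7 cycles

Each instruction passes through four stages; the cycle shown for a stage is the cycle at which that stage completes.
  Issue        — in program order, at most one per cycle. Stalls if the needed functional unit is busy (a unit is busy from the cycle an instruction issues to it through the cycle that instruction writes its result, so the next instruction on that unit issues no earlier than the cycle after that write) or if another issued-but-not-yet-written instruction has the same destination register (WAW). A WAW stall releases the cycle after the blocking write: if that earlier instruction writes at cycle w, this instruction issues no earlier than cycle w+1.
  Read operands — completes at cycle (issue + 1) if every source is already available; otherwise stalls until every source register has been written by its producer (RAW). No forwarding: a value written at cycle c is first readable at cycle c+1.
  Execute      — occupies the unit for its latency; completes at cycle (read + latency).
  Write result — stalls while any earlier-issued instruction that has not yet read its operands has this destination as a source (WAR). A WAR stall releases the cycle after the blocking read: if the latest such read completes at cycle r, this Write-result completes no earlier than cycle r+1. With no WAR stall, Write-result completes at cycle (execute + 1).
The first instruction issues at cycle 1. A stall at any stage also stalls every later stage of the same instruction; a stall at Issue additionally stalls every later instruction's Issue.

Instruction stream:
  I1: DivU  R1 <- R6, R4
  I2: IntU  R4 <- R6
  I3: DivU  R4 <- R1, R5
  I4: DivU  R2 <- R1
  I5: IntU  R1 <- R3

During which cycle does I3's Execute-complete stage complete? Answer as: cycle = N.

I1  is:1  ro:2  ex:9  wr:10
I2  is:2  ro:3  ex:4  wr:5
I3  is:11  ro:12  ex:19  wr:20  — struct: DivU busy until I1 writes@10
I4  is:21  ro:22  ex:29  wr:30  — struct: DivU busy until I3 writes@20
I5  is:22  ro:23  ex:24  wr:25

cycle = 19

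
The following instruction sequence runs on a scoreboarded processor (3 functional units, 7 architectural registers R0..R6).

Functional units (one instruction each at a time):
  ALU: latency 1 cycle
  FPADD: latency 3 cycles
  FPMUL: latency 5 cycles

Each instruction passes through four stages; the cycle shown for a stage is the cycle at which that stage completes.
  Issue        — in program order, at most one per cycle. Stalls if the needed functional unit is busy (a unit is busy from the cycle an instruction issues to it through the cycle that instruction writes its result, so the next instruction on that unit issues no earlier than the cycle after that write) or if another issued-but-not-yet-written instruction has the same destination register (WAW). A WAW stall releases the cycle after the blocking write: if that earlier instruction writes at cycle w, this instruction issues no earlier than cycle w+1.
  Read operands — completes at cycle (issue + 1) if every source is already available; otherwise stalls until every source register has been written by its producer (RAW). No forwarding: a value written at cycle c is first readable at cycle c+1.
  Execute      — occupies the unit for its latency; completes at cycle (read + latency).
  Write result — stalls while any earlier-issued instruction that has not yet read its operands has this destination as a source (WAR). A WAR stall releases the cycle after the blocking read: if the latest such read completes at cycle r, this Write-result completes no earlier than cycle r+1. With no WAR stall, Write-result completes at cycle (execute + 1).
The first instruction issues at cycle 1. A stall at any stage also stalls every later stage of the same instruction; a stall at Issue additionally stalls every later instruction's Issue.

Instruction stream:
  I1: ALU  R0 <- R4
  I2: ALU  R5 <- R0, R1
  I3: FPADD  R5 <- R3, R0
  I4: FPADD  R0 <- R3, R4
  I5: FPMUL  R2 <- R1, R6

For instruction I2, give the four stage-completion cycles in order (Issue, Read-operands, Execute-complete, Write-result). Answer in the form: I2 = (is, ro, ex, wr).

I2 = (5, 6, 7, 8)

I1  is:1  ro:2  ex:3  wr:4
I2  is:5  ro:6  ex:7  wr:8  — struct: ALU busy until I1 writes@4
I3  is:9  ro:10  ex:13  wr:14  — WAW R5: wait I2 write@8
I4  is:15  ro:16  ex:19  wr:20  — struct: FPADD busy until I3 writes@14
I5  is:16  ro:17  ex:22  wr:23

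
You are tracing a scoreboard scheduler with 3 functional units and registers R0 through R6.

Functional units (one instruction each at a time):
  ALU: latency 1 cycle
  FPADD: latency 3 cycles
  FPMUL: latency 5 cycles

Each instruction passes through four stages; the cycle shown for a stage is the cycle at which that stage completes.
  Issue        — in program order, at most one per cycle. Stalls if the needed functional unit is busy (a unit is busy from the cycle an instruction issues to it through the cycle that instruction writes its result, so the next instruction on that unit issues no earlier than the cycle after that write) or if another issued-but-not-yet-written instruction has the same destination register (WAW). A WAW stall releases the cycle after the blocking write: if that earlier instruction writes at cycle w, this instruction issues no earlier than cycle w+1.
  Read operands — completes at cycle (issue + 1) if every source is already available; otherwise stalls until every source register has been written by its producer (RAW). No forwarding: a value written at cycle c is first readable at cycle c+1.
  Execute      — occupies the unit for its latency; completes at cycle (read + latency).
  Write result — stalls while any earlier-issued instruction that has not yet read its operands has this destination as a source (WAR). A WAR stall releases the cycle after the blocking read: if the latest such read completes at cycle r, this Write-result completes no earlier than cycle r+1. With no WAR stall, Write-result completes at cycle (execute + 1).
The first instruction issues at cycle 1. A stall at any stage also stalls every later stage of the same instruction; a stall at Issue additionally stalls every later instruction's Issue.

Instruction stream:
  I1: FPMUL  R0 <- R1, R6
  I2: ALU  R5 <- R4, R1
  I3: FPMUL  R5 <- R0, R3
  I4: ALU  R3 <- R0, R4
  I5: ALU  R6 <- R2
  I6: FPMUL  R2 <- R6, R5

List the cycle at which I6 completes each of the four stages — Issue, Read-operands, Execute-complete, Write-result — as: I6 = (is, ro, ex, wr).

c1: I1 issues→FPMUL
c2: I1 reads · I2 issues→ALU
c3: I2 reads
c4: I2 exec-done
c5: I2 writes R5
c7: I1 exec-done
c8: I1 writes R0
c9: I3 issues→FPMUL
c10: I3 reads · I4 issues→ALU
c11: I4 reads
c12: I4 exec-done
c13: I4 writes R3
c14: I5 issues→ALU
c15: I3 exec-done · I5 reads
c16: I3 writes R5 · I5 exec-done
c17: I5 writes R6 · I6 issues→FPMUL
c18: I6 reads
c23: I6 exec-done
c24: I6 writes R2

I6 = (17, 18, 23, 24)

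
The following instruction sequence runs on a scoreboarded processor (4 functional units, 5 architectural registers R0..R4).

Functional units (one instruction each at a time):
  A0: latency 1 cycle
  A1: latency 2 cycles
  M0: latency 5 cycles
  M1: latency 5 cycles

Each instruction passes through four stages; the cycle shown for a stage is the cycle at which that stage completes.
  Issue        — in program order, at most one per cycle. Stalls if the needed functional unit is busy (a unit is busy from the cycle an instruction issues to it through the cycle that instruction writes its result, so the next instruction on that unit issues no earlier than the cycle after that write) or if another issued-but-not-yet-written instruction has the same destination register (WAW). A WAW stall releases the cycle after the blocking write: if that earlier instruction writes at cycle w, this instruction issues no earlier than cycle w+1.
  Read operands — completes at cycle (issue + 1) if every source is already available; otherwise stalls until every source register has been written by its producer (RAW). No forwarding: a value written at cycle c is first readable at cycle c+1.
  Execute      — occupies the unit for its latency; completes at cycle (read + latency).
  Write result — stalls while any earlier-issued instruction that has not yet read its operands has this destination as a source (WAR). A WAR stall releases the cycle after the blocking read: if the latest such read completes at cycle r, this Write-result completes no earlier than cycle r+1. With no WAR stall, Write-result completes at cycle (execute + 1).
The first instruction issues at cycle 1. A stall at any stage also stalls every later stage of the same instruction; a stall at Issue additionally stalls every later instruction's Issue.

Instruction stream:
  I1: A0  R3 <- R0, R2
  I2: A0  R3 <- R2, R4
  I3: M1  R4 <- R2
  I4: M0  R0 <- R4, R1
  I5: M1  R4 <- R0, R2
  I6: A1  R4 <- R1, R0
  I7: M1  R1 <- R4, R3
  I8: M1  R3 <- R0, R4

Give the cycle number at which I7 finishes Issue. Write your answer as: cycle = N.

cycle = 29

1) issue 1, read 2, done 3, write 4
2) issue 5, read 6, done 7, write 8  <struct: A0 busy until I1 writes@4>
3) issue 6, read 7, done 12, write 13
4) issue 7, read 14, done 19, write 20  <RAW R4: wait I3 write@13>
5) issue 14, read 21, done 26, write 27  <struct: M1 busy until I3 writes@13 / RAW R0: wait I4 write@20>
6) issue 28, read 29, done 31, write 32  <WAW R4: wait I5 write@27>
7) issue 29, read 33, done 38, write 39  <RAW R4: wait I6 write@32>
8) issue 40, read 41, done 46, write 47  <struct: M1 busy until I7 writes@39>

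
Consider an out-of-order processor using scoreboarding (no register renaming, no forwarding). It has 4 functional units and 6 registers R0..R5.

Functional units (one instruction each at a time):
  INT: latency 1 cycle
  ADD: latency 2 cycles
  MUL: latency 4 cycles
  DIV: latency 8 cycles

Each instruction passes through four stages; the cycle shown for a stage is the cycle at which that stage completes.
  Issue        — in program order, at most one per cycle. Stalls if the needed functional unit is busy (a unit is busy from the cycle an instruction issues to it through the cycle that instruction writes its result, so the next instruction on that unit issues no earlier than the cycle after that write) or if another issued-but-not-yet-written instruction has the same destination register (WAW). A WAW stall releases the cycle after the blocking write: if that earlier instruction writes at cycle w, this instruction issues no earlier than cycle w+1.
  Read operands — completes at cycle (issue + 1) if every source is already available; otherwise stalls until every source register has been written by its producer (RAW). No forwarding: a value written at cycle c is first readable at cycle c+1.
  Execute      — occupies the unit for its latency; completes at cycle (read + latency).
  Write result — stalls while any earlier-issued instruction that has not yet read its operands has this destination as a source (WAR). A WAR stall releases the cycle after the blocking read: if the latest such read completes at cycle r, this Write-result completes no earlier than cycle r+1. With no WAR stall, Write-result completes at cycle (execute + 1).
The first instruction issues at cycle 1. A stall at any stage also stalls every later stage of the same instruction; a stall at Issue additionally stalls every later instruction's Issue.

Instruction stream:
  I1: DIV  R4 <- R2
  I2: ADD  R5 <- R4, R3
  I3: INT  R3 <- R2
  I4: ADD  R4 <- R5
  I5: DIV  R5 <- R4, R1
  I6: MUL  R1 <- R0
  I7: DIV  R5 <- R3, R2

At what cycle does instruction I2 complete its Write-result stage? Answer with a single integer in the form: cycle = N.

cycle 1: I1 issues→DIV
cycle 2: I1 reads, I2 issues→ADD
cycle 3: I3 issues→INT
cycle 4: I3 reads
cycle 5: I3 exec-done
cycle 10: I1 exec-done
cycle 11: I1 writes R4
cycle 12: I2 reads
cycle 13: I3 writes R3
cycle 14: I2 exec-done
cycle 15: I2 writes R5
cycle 16: I4 issues→ADD
cycle 17: I4 reads, I5 issues→DIV
cycle 18: I6 issues→MUL
cycle 19: I4 exec-done, I6 reads
cycle 20: I4 writes R4
cycle 21: I5 reads
cycle 23: I6 exec-done
cycle 24: I6 writes R1
cycle 29: I5 exec-done
cycle 30: I5 writes R5
cycle 31: I7 issues→DIV
cycle 32: I7 reads
cycle 40: I7 exec-done
cycle 41: I7 writes R5

cycle = 15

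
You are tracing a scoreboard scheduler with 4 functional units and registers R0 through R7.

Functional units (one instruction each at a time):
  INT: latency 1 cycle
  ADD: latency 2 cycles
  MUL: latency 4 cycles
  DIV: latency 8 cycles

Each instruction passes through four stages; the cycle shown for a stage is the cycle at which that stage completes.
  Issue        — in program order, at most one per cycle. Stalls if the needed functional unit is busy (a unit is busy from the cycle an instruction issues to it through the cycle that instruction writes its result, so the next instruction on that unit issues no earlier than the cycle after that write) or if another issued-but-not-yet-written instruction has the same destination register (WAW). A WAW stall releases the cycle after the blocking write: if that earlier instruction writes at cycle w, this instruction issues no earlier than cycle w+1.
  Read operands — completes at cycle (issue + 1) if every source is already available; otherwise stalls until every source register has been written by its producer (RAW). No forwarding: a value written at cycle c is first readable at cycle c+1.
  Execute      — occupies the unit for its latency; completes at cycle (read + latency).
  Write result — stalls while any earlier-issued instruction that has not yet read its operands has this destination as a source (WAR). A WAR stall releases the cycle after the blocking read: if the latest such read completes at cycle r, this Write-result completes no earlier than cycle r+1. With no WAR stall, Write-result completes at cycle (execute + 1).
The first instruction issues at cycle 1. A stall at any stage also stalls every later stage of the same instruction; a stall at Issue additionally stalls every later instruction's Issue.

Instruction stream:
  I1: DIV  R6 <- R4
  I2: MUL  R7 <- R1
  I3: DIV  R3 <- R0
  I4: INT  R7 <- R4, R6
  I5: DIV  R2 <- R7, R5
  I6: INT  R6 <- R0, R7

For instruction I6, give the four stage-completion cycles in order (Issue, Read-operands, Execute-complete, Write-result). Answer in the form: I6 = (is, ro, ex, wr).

I6 = (24, 25, 26, 27)

c1: I1 dispatched to DIV
c2: I1 operands ready | I2 dispatched to MUL
c3: I2 operands ready
c7: I2 complete
c8: R7←I2
c10: I1 complete
c11: R6←I1
c12: I3 dispatched to DIV
c13: I3 operands ready | I4 dispatched to INT
c14: I4 operands ready
c15: I4 complete
c16: R7←I4
c21: I3 complete
c22: R3←I3
c23: I5 dispatched to DIV
c24: I5 operands ready | I6 dispatched to INT
c25: I6 operands ready
c26: I6 complete
c27: R6←I6
c32: I5 complete
c33: R2←I5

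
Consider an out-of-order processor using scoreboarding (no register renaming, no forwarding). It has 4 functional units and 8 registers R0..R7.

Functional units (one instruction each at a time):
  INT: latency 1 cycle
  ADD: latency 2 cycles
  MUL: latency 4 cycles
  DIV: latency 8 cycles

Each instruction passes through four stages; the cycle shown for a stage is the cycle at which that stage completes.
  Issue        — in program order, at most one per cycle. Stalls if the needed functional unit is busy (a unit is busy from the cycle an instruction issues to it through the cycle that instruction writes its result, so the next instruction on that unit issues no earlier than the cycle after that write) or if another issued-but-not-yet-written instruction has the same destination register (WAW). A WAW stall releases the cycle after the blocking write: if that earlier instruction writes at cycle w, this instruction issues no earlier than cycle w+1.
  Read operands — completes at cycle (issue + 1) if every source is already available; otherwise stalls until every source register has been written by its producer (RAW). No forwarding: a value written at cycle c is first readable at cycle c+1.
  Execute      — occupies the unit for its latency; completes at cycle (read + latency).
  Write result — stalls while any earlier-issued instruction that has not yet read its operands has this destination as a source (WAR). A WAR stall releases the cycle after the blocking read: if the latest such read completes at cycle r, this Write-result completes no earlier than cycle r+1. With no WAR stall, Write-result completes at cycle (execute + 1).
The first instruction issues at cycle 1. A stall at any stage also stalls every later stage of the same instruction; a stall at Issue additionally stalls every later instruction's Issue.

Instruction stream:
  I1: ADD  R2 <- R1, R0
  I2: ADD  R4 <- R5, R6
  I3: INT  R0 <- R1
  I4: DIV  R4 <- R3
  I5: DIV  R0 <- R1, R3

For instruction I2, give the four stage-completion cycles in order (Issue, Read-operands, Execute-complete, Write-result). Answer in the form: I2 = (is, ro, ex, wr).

I2 = (6, 7, 9, 10)

  I1 | 1 | 2 | 4 | 5
  I2 | 6 | 7 | 9 | 10   struct: ADD busy until I1 writes@5
  I3 | 7 | 8 | 9 | 10
  I4 | 11 | 12 | 20 | 21   WAW R4: wait I2 write@10
  I5 | 22 | 23 | 31 | 32   struct: DIV busy until I4 writes@21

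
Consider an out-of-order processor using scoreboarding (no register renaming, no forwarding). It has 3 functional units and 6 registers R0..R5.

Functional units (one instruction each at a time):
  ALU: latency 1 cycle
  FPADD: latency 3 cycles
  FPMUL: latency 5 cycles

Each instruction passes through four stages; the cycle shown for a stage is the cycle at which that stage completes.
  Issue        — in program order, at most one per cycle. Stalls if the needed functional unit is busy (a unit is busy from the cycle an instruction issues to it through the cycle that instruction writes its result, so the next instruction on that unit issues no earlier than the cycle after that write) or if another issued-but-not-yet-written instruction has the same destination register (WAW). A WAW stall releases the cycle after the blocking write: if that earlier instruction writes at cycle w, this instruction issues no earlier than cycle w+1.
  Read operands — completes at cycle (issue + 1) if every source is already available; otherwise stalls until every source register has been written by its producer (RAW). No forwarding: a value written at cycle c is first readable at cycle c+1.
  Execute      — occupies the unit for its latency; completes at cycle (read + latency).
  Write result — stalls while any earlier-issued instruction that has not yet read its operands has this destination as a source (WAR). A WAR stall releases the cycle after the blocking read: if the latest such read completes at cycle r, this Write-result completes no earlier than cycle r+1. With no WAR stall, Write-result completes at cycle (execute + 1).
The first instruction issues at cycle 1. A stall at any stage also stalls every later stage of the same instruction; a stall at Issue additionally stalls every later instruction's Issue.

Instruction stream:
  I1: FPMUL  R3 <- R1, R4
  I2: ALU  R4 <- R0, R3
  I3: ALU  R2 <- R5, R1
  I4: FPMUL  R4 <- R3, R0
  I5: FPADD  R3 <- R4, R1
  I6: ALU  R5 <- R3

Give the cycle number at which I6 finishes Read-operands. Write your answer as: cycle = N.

I1: IS=1 RO=2 EX=7 WR=8
I2: IS=2 RO=9 EX=10 WR=11  [RAW R3: wait I1 write@8]
I3: IS=12 RO=13 EX=14 WR=15  [struct: ALU busy until I2 writes@11]
I4: IS=13 RO=14 EX=19 WR=20
I5: IS=14 RO=21 EX=24 WR=25  [RAW R4: wait I4 write@20]
I6: IS=16 RO=26 EX=27 WR=28  [struct: ALU busy until I3 writes@15; RAW R3: wait I5 write@25]

cycle = 26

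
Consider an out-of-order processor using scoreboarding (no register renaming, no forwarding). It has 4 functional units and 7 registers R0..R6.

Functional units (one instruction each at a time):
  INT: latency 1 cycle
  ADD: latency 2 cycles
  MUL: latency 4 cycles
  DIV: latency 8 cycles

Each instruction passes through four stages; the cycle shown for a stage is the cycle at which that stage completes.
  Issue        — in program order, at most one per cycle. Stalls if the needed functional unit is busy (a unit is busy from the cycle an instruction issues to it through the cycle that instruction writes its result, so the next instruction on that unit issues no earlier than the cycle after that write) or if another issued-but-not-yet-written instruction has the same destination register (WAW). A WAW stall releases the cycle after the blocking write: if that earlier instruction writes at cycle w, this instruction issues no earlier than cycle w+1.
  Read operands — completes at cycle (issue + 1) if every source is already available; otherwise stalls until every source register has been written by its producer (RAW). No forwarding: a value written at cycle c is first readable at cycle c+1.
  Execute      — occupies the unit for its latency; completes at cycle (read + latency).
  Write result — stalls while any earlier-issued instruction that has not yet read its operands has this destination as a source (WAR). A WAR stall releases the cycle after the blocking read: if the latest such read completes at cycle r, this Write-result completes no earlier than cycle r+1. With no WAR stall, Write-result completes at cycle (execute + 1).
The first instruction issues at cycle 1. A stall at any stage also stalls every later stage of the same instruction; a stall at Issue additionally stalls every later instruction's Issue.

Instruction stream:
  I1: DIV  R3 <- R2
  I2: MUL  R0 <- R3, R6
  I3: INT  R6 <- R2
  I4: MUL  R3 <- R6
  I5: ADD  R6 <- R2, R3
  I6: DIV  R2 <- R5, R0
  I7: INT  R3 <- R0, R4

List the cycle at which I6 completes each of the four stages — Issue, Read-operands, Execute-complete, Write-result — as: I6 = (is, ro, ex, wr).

[I1] 1/2/10/11
[I2] 2/12/16/17  (RAW R3: wait I1 write@11)
[I3] 3/4/5/13  (WAR R6: wait I2 read@12)
[I4] 18/19/23/24  (struct: MUL busy until I2 writes@17)
[I5] 19/25/27/28  (RAW R3: wait I4 write@24)
[I6] 20/21/29/30
[I7] 25/26/27/28  (WAW R3: wait I4 write@24)

I6 = (20, 21, 29, 30)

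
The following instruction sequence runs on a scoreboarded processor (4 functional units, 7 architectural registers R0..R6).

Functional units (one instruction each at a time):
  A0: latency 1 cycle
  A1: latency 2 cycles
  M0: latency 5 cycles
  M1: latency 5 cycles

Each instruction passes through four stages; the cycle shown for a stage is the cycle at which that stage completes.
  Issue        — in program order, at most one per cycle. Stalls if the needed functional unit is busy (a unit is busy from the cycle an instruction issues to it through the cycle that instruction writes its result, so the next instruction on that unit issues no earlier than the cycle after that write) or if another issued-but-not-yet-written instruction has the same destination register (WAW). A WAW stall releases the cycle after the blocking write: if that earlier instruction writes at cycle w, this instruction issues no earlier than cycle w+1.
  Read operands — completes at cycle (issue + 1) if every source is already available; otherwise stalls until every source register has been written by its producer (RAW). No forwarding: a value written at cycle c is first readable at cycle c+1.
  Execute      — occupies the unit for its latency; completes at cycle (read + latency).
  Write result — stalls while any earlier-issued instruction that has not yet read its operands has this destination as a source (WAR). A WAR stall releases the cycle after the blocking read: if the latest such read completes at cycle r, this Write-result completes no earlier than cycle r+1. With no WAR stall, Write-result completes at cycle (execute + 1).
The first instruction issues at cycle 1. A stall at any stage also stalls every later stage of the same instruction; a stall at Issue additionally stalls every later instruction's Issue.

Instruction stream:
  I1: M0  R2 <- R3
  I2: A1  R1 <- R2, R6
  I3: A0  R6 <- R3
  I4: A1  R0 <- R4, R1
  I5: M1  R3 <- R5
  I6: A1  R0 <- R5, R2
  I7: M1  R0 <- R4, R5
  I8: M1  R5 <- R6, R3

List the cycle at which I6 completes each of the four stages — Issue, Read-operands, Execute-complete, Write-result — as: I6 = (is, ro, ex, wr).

[I1] 1/2/7/8
[I2] 2/9/11/12  (RAW R2: wait I1 write@8)
[I3] 3/4/5/10  (WAR R6: wait I2 read@9)
[I4] 13/14/16/17  (struct: A1 busy until I2 writes@12)
[I5] 14/15/20/21
[I6] 18/19/21/22  (struct: A1 busy until I4 writes@17)
[I7] 23/24/29/30  (WAW R0: wait I6 write@22)
[I8] 31/32/37/38  (struct: M1 busy until I7 writes@30)

I6 = (18, 19, 21, 22)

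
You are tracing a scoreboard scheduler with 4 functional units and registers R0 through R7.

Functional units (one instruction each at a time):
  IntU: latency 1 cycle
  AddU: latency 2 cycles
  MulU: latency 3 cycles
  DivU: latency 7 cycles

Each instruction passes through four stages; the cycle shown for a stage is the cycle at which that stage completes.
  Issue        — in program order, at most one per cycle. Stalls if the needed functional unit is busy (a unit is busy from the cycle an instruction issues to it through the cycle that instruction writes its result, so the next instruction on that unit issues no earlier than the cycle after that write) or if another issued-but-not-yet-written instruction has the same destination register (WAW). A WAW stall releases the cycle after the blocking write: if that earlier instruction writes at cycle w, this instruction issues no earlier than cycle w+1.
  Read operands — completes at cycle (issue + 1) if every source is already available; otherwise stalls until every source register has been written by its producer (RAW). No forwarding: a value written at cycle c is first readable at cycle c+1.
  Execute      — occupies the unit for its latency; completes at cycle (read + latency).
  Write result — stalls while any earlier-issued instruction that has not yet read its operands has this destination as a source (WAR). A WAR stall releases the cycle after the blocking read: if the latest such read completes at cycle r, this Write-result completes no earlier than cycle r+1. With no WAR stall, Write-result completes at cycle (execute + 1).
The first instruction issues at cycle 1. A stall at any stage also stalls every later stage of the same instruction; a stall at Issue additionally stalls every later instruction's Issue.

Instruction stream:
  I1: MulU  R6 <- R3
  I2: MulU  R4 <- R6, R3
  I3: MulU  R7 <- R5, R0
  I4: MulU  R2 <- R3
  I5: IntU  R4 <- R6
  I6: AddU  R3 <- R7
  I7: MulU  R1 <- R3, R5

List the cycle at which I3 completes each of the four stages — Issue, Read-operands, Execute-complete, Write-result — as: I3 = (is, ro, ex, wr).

I3 = (13, 14, 17, 18)

  I1 | 1 | 2 | 5 | 6
  I2 | 7 | 8 | 11 | 12   struct: MulU busy until I1 writes@6
  I3 | 13 | 14 | 17 | 18   struct: MulU busy until I2 writes@12
  I4 | 19 | 20 | 23 | 24   struct: MulU busy until I3 writes@18
  I5 | 20 | 21 | 22 | 23
  I6 | 21 | 22 | 24 | 25
  I7 | 25 | 26 | 29 | 30   struct: MulU busy until I4 writes@24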